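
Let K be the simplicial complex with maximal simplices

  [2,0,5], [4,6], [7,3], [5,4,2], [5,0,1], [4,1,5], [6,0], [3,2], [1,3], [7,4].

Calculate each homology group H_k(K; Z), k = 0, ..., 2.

Take the total order 0 < 1 < 2 < 3 < 4 < 5 < 6 < 7 on the vertex set. Then K (dimension 2) consists of the simplices:

  0-simplices (8): [0], [1], [2], [3], [4], [5], [6], [7]
  1-simplices (14): [0,1], [0,2], [0,5], [0,6], [1,3], [1,4], [1,5], [2,3], [2,4], [2,5], [3,7], [4,5], [4,6], [4,7]
  2-simplices (4): [0,1,5], [0,2,5], [1,4,5], [2,4,5]

giving chain groups C_0 ≅ Z^8, C_1 ≅ Z^14, C_2 ≅ Z^4.

Boundary ∂_1: C_1 → C_0 sends each edge [p,q] (with p < q) to q − p. For instance
  ∂[4,6] = [6] − [4].
As a 8×14 matrix over Z this has rank 7, with invariant factors (1,1,1,1,1,1,1).

∂_2: C_2 → C_1 sends each 2-simplex [p,q,r] to [q,r] − [p,r] + [p,q]. For instance
  ∂[2,4,5] = [4,5] − [2,5] + [2,4],
  ∂[0,2,5] = [2,5] − [0,5] + [0,2].
The 14×4 boundary matrix has rank 4 and Smith normal form diag(1,1,1,1).

Now H_k = ker ∂_k / im ∂_{k+1}, so:

  H_0: rank C_0 − rank ∂_1 = 8 − 7 = 1, and the invariant factors of ∂_1 are all 1, so H_0 ≅ Z.
  H_1: rank ker ∂_1 − rank ∂_2 = (14 − 7) − 4 = 3, and the invariant factors of ∂_2 are all 1, so H_1 ≅ Z^3.
  H_2: rank ker ∂_2 − rank ∂_3 = (4 − 4) − 0 = 0, and there is no ∂_3, so H_2 ≅ 0.

As a check, the Euler characteristic is 8 − 14 + 4 = -2, which agrees with 1 − 3 + 0 = -2.

H_0 = Z,  H_1 = Z^3,  H_2 = 0.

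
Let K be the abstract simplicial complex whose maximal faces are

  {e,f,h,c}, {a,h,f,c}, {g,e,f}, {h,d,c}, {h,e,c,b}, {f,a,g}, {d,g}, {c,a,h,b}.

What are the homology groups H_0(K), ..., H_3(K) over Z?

Order the vertices as a < b < c < d < e < f < g < h. Listing each simplex with vertices in this order, K has dimension 3 with simplices:

  0-simplices (8): a, b, c, d, e, f, g, h
  1-simplices (19): ab, ac, af, ag, ah, bc, be, bh, cd, ce, cf, ch, dg, dh, ef, eg, eh, fg, fh
  2-simplices (15): abc, abh, acf, ach, afg, afh, bce, bch, beh, cdh, cef, ceh, cfh, efg, efh
  3-simplices (4): abch, acfh, bceh, cefh

Hence C_0 ≅ Z^8, C_1 ≅ Z^19, C_2 ≅ Z^15, C_3 ≅ Z^4.

The boundary map ∂_1: C_1 → C_0 sends each edge [p,q] (with p < q) to q − p. For instance
  ∂fg = g − f.
As a 8×19 matrix over Z this has rank 7, with invariant factors (1,1,1,1,1,1,1).

∂_2: C_2 → C_1 sends each 2-simplex [p,q,r] to [q,r] − [p,r] + [p,q]. For instance
  ∂efg = fg − eg + ef,
  ∂beh = eh − bh + be.
This gives a 19×15 integer matrix of rank 11; reducing to Smith normal form yields diagonal entries (1,1,1,1,1,1,1,1,1,1,1).

∂_3: C_3 → C_2 sends each 3-simplex σ to the alternating sum Σ_i (−1)^i (σ with its i-th vertex removed). For instance
  ∂cefh = efh − cfh + ceh − cef,
  ∂bceh = ceh − beh + bch − bce.
The resulting 15×4 matrix has rank 4, and its Smith normal form has invariant factors (1,1,1,1).

Now H_k = ker ∂_k / im ∂_{k+1}, so:

  H_0: rank C_0 − rank ∂_1 = 8 − 7 = 1, and the invariant factors of ∂_1 are all 1, so H_0 ≅ Z.
  H_1: rank ker ∂_1 − rank ∂_2 = (19 − 7) − 11 = 1, and the invariant factors of ∂_2 are all 1, so H_1 ≅ Z.
  H_2: rank ker ∂_2 − rank ∂_3 = (15 − 11) − 4 = 0, and the invariant factors of ∂_3 are all 1, so H_2 ≅ 0.
  H_3: rank ker ∂_3 − rank ∂_4 = (4 − 4) − 0 = 0, and there is no ∂_4, so H_3 ≅ 0.

H_0 ≅ Z,  H_1 ≅ Z,  H_2 = 0,  H_3 = 0.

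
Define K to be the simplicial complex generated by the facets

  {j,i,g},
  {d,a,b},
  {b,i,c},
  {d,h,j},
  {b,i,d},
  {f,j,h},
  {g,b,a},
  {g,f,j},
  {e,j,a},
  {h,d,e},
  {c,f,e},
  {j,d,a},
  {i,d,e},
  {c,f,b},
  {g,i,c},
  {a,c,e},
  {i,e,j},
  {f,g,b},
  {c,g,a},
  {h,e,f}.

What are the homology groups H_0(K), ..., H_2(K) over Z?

Fix the vertex order a < b < c < d < e < f < g < h < i < j and write every simplex with vertices in increasing order. Then dim K = 2 and the simplices of K are:

  0-simplices (10): a, b, c, d, e, f, g, h, i, j
  1-simplices (30): ab, ac, ad, ae, ag, aj, bc, bd, bf, bg, bi, ce, cf, cg, ci, de, dh, di, dj, ef, eh, ei, ej, fg, fh, fj, gi, gj, hj, ij
  2-simplices (20): abd, abg, ace, acg, adj, aej, bcf, bci, bdi, bfg, cef, cgi, deh, dei, dhj, efh, eij, fgj, fhj, gij

giving chain groups C_0 ≅ Z^10, C_1 ≅ Z^30, C_2 ≅ Z^20.

Boundary ∂_1: C_1 → C_0 sends each edge [p,q] (with p < q) to q − p.
The resulting 10×30 matrix has rank 9, and its Smith normal form has invariant factors (1,1,1,1,1,1,1,1,1).

The boundary map ∂_2: C_2 → C_1 maps a triangle to the signed sum of its edges. For instance
  ∂fhj = hj − fj + fh,
  ∂eij = ij − ej + ei.
The resulting 30×20 matrix has rank 20, and its Smith normal form has invariant factors (1,1,1,1,1,1,1,1,1,1,1,1,1,1,1,1,1,1,1,2).

From H_k ≅ ker(∂_k) / im(∂_{k+1}) we obtain:

  H_0: rank C_0 − rank ∂_1 = 10 − 9 = 1, and the invariant factors of ∂_1 are all 1, so H_0 = Z.
  H_1: rank ker ∂_1 − rank ∂_2 = (30 − 9) − 20 = 1, and ∂_2 has invariant factor 2 > 1, so H_1 = Z ⊕ Z/2.
  H_2: rank ker ∂_2 − rank ∂_3 = (20 − 20) − 0 = 0, and there is no ∂_3, so H_2 = 0.

H_0 = Z,  H_1 = Z ⊕ Z/2,  H_2 = 0.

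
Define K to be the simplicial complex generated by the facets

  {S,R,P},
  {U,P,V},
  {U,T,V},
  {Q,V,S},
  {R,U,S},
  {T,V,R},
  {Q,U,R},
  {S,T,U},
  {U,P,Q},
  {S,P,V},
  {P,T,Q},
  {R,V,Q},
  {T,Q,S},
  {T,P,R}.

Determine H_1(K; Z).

H_1 ≅ Z^2.

Order the vertices as P < Q < R < S < T < U < V. Listing each simplex with vertices in this order, K has dimension 2 with simplices:

  0-simplices (7): P, Q, R, S, T, U, V
  1-simplices (21): PQ, PR, PS, PT, PU, PV, QR, QS, QT, QU, QV, RS, RT, RU, RV, ST, SU, SV, TU, TV, UV
  2-simplices (14): PQT, PQU, PRS, PRT, PSV, PUV, QRU, QRV, QST, QSV, RSU, RTV, STU, TUV

Hence C_0 ≅ Z^7, C_1 ≅ Z^21, C_2 ≅ Z^14.

∂_1: C_1 → C_0 is given by ∂[p,q] = [q] − [p].
As a 7×21 matrix over Z this has rank 6, with invariant factors (1,1,1,1,1,1).

∂_2: C_2 → C_1 maps a triangle to the signed sum of its edges. For instance
  ∂TUV = UV − TV + TU,
  ∂QRV = RV − QV + QR.
The 21×14 boundary matrix has rank 13 and Smith normal form diag(1,1,1,1,1,1,1,1,1,1,1,1,1).

Computing H_k = (kernel of ∂_k) / (image of ∂_{k+1}):

  H_1: rank ker ∂_1 − rank ∂_2 = (21 − 6) − 13 = 2, and the invariant factors of ∂_2 are all 1, so H_1 ≅ Z^2.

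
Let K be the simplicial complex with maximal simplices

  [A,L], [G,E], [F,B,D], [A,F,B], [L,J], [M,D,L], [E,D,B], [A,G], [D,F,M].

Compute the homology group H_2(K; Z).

Order the vertices as A < B < D < E < F < G < J < L < M. Listing each simplex with vertices in this order, K has dimension 2 with simplices:

  0-simplices (9): A, B, D, E, F, G, J, L, M
  1-simplices (15): AB, AF, AG, AL, BD, BE, BF, DE, DF, DL, DM, EG, FM, JL, LM
  2-simplices (5): ABF, BDE, BDF, DFM, DLM

giving chain groups C_0 ≅ Z^9, C_1 ≅ Z^15, C_2 ≅ Z^5.

∂_1: C_1 → C_0 sends each edge [p,q] (with p < q) to q − p. For instance
  ∂FM = M − F.
The 9×15 boundary matrix has rank 8 and Smith normal form diag(1,1,1,1,1,1,1,1).

Boundary ∂_2: C_2 → C_1 sends each 2-simplex [p,q,r] to [q,r] − [p,r] + [p,q]. For instance
  ∂DLM = LM − DM + DL,
  ∂ABF = BF − AF + AB.
The 15×5 boundary matrix has rank 5 and Smith normal form diag(1,1,1,1,1).

Now H_k = ker ∂_k / im ∂_{k+1}, so:

  H_2: rank ker ∂_2 − rank ∂_3 = (5 − 5) − 0 = 0, and there is no ∂_3, so H_2 ≅ 0.

H_2 ≅ 0.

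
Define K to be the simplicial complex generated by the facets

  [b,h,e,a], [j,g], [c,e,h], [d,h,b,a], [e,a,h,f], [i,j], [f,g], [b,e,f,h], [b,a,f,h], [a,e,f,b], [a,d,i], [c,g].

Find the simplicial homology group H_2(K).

K has 10 vertices, 21 edges, 15 triangles, 6 3-simplices.
rank ∂_2 = 10, rank ∂_3 = 5 ⇒ b_2 = 15 − 10 − 5 = 0; all invariant factors of ∂_3 are 1 so no torsion. So H_2 = 0.

H_2 ≅ 0.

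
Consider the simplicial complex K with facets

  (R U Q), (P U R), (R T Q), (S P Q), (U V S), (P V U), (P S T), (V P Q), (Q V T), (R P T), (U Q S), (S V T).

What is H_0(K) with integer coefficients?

H_0 ≅ Z.

K has 7 vertices, 18 edges, 12 triangles.
rank ∂_0 = 0, rank ∂_1 = 6 ⇒ b_0 = 7 − 0 − 6 = 1; all invariant factors of ∂_1 are 1 so no torsion. So H_0 ≅ Z.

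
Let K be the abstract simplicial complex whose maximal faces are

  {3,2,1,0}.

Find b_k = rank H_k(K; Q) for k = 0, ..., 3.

b_0 = 1, b_1 = 0, b_2 = 0, b_3 = 0.

Fix the vertex order 0 < 1 < 2 < 3 and write every simplex with vertices in increasing order. Then dim K = 3 and the simplices of K are:

  0-simplices (4): [0], [1], [2], [3]
  1-simplices (6): [0,1], [0,2], [0,3], [1,2], [1,3], [2,3]
  2-simplices (4): [0,1,2], [0,1,3], [0,2,3], [1,2,3]
  3-simplices (1): [0,1,2,3]

Hence C_0 ≅ Z^4, C_1 ≅ Z^6, C_2 ≅ Z^4, C_3 ≅ Z^1.

The boundary map ∂_1: C_1 → C_0 sends each edge [p,q] (with p < q) to q − p. For instance
  ∂[0,2] = [2] − [0].
The resulting 4×6 matrix has rank 3, and its Smith normal form has invariant factors (1,1,1).

∂_2: C_2 → C_1 sends each 2-simplex [p,q,r] to [q,r] − [p,r] + [p,q]. For instance
  ∂[0,1,3] = [1,3] − [0,3] + [0,1],
  ∂[0,2,3] = [2,3] − [0,3] + [0,2].
As a 6×4 matrix over Z this has rank 3, with invariant factors (1,1,1).

The boundary map ∂_3: C_3 → C_2 sends each 3-simplex σ to the alternating sum Σ_i (−1)^i (σ with its i-th vertex removed). For instance
  ∂[0,1,2,3] = [1,2,3] − [0,2,3] + [0,1,3] − [0,1,2].
The 4×1 boundary matrix has rank 1 and Smith normal form diag(1).

Reading off H_k = ker ∂_k / im ∂_{k+1}:

  H_0: rank C_0 − rank ∂_1 = 4 − 3 = 1, and the invariant factors of ∂_1 are all 1, so H_0 = Z.
  H_1: rank ker ∂_1 − rank ∂_2 = (6 − 3) − 3 = 0, and the invariant factors of ∂_2 are all 1, so H_1 = 0.
  H_2: rank ker ∂_2 − rank ∂_3 = (4 − 3) − 1 = 0, and the invariant factors of ∂_3 are all 1, so H_2 = 0.
  H_3: rank ker ∂_3 − rank ∂_4 = (1 − 1) − 0 = 0, and there is no ∂_4, so H_3 = 0.

(K is a triangulation of the 3-simplex.)

Hence the Betti numbers are b_0 = 1, b_1 = 0, b_2 = 0, b_3 = 0.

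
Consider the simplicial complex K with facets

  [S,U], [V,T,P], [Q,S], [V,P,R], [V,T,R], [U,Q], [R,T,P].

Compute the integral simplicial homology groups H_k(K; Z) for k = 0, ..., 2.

H_0 = Z^2,  H_1 = Z,  H_2 = Z.

We work with the vertex ordering P < Q < R < S < T < U < V. The simplices of K, each written with vertices in increasing order, are:

  0-simplices (7): P, Q, R, S, T, U, V
  1-simplices (9): PR, PT, PV, QS, QU, RT, RV, SU, TV
  2-simplices (4): PRT, PRV, PTV, RTV

Hence C_0 ≅ Z^7, C_1 ≅ Z^9, C_2 ≅ Z^4.

∂_1: C_1 → C_0 maps an edge to its endpoints' difference, ∂[p,q] = q − p.
As a 7×9 matrix over Z this has rank 5, with invariant factors (1,1,1,1,1).

Boundary ∂_2: C_2 → C_1 maps a triangle to the signed sum of its edges. For instance
  ∂PRT = RT − PT + PR,
  ∂PTV = TV − PV + PT.
The 9×4 boundary matrix has rank 3 and Smith normal form diag(1,1,1).

From H_k ≅ ker(∂_k) / im(∂_{k+1}) we obtain:

  H_0: rank C_0 − rank ∂_1 = 7 − 5 = 2, and the invariant factors of ∂_1 are all 1, so H_0 = Z^2.
  H_1: rank ker ∂_1 − rank ∂_2 = (9 − 5) − 3 = 1, and the invariant factors of ∂_2 are all 1, so H_1 = Z.
  H_2: rank ker ∂_2 − rank ∂_3 = (4 − 3) − 0 = 1, and there is no ∂_3, so H_2 = Z.

As a check, the Euler characteristic is 7 − 9 + 4 = 2, which agrees with 2 − 1 + 1 = 2.
(K is a triangulation of the disjoint union of the 2-sphere S^2 and the circle S^1.)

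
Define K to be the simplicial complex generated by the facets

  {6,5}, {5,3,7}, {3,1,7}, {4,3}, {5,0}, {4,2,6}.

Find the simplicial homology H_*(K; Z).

We work with the vertex ordering 0 < 1 < 2 < 3 < 4 < 5 < 6 < 7. The simplices of K, each written with vertices in increasing order, are:

  0-simplices (8): [0], [1], [2], [3], [4], [5], [6], [7]
  1-simplices (11): [0,5], [1,3], [1,7], [2,4], [2,6], [3,4], [3,5], [3,7], [4,6], [5,6], [5,7]
  2-simplices (3): [1,3,7], [2,4,6], [3,5,7]

so the chain groups are C_0 ≅ Z^8, C_1 ≅ Z^11, C_2 ≅ Z^3.

The boundary map ∂_1: C_1 → C_0 is given by ∂[p,q] = [q] − [p].
This gives a 8×11 integer matrix of rank 7; reducing to Smith normal form yields diagonal entries (1,1,1,1,1,1,1).

∂_2: C_2 → C_1 sends each 2-simplex [p,q,r] to [q,r] − [p,r] + [p,q]. For instance
  ∂[3,5,7] = [5,7] − [3,7] + [3,5],
  ∂[1,3,7] = [3,7] − [1,7] + [1,3].
As a 11×3 matrix over Z this has rank 3, with invariant factors (1,1,1).

Computing H_k = (kernel of ∂_k) / (image of ∂_{k+1}):

  H_0: rank C_0 − rank ∂_1 = 8 − 7 = 1, and the invariant factors of ∂_1 are all 1, so H_0 ≅ Z.
  H_1: rank ker ∂_1 − rank ∂_2 = (11 − 7) − 3 = 1, and the invariant factors of ∂_2 are all 1, so H_1 ≅ Z.
  H_2: rank ker ∂_2 − rank ∂_3 = (3 − 3) − 0 = 0, and there is no ∂_3, so H_2 ≅ 0.

H_0 ≅ Z,  H_1 ≅ Z,  H_2 = 0.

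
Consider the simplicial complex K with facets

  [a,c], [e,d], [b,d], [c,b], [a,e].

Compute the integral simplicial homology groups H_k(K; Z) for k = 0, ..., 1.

H_0 = Z,  H_1 = Z.

Fix the vertex order a < b < c < d < e and write every simplex with vertices in increasing order. Then dim K = 1 and the simplices of K are:

  0-simplices (5): a, b, c, d, e
  1-simplices (5): ac, ae, bc, bd, de

Hence C_0 ≅ Z^5, C_1 ≅ Z^5.

∂_1: C_1 → C_0 maps an edge to its endpoints' difference, ∂[p,q] = q − p. For instance
  ∂de = e − d.
As a 5×5 matrix over Z this has rank 4, with invariant factors (1,1,1,1).

Now H_k = ker ∂_k / im ∂_{k+1}, so:

  H_0: rank C_0 − rank ∂_1 = 5 − 4 = 1, and the invariant factors of ∂_1 are all 1, so H_0 ≅ Z.
  H_1: rank ker ∂_1 − rank ∂_2 = (5 − 4) − 0 = 1, and there is no ∂_2, so H_1 ≅ Z.

As a check, the Euler characteristic is 5 − 5 = 0, which agrees with 1 − 1 = 0.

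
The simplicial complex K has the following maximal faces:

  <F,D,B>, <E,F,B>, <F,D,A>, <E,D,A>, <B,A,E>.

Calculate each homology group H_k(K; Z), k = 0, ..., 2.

We work with the vertex ordering A < B < D < E < F. The simplices of K, each written with vertices in increasing order, are:

  0-simplices (5): A, B, D, E, F
  1-simplices (10): AB, AD, AE, AF, BD, BE, BF, DE, DF, EF
  2-simplices (5): ABE, ADE, ADF, BDF, BEF

so the chain groups are C_0 ≅ Z^5, C_1 ≅ Z^10, C_2 ≅ Z^5.

Boundary ∂_1: C_1 → C_0 maps an edge to its endpoints' difference, ∂[p,q] = q − p.
As a 5×10 matrix over Z this has rank 4, with invariant factors (1,1,1,1).

∂_2: C_2 → C_1 acts by ∂[p,q,r] = [q,r] − [p,r] + [p,q]. For instance
  ∂BDF = DF − BF + BD,
  ∂ABE = BE − AE + AB.
The resulting 10×5 matrix has rank 5, and its Smith normal form has invariant factors (1,1,1,1,1).

Reading off H_k = ker ∂_k / im ∂_{k+1}:

  H_0: rank C_0 − rank ∂_1 = 5 − 4 = 1, and the invariant factors of ∂_1 are all 1, so H_0 = Z.
  H_1: rank ker ∂_1 − rank ∂_2 = (10 − 4) − 5 = 1, and the invariant factors of ∂_2 are all 1, so H_1 = Z.
  H_2: rank ker ∂_2 − rank ∂_3 = (5 − 5) − 0 = 0, and there is no ∂_3, so H_2 = 0.

H_0 ≅ Z,  H_1 ≅ Z,  H_2 = 0.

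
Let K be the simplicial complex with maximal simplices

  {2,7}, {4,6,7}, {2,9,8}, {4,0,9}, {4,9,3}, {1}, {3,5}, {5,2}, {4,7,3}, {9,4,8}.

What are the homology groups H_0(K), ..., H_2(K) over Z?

H_0 = Z^2,  H_1 = Z^2,  H_2 = 0.

K has 10 vertices, 16 edges, 6 triangles.
rank ∂_0 = 0, rank ∂_1 = 8 ⇒ b_0 = 10 − 0 − 8 = 2; all invariant factors of ∂_1 are 1 so no torsion. So H_0 ≅ Z^2.
rank ∂_1 = 8, rank ∂_2 = 6 ⇒ b_1 = 16 − 8 − 6 = 2; all invariant factors of ∂_2 are 1 so no torsion. So H_1 ≅ Z^2.
rank ∂_2 = 6, rank ∂_3 = 0 ⇒ b_2 = 6 − 6 − 0 = 0. So H_2 ≅ 0.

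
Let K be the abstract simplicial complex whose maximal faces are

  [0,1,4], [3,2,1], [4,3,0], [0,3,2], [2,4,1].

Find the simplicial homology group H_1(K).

We work with the vertex ordering 0 < 1 < 2 < 3 < 4. The simplices of K, each written with vertices in increasing order, are:

  0-simplices (5): [0], [1], [2], [3], [4]
  1-simplices (10): [0,1], [0,2], [0,3], [0,4], [1,2], [1,3], [1,4], [2,3], [2,4], [3,4]
  2-simplices (5): [0,1,4], [0,2,3], [0,3,4], [1,2,3], [1,2,4]

giving chain groups C_0 ≅ Z^5, C_1 ≅ Z^10, C_2 ≅ Z^5.

∂_1: C_1 → C_0 is given by ∂[p,q] = [q] − [p].
The 5×10 boundary matrix has rank 4 and Smith normal form diag(1,1,1,1).

Boundary ∂_2: C_2 → C_1 acts by ∂[p,q,r] = [q,r] − [p,r] + [p,q]. For instance
  ∂[0,3,4] = [3,4] − [0,4] + [0,3],
  ∂[1,2,3] = [2,3] − [1,3] + [1,2].
As a 10×5 matrix over Z this has rank 5, with invariant factors (1,1,1,1,1).

Now H_k = ker ∂_k / im ∂_{k+1}, so:

  H_1: rank ker ∂_1 − rank ∂_2 = (10 − 4) − 5 = 1, and the invariant factors of ∂_2 are all 1, so H_1 = Z.

(K is a triangulation of the Möbius band.)

H_1 ≅ Z.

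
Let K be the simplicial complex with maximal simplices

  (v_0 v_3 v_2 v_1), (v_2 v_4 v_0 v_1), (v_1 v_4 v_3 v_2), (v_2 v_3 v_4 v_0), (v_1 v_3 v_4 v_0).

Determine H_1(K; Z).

Fix the vertex order v_0 < v_1 < v_2 < v_3 < v_4 and write every simplex with vertices in increasing order. Then dim K = 3 and the simplices of K are:

  0-simplices (5): [v_0], [v_1], [v_2], [v_3], [v_4]
  1-simplices (10): [v_0,v_1], [v_0,v_2], [v_0,v_3], [v_0,v_4], [v_1,v_2], [v_1,v_3], [v_1,v_4], [v_2,v_3], [v_2,v_4], [v_3,v_4]
  2-simplices (10): [v_0,v_1,v_2], [v_0,v_1,v_3], [v_0,v_1,v_4], [v_0,v_2,v_3], [v_0,v_2,v_4], [v_0,v_3,v_4], [v_1,v_2,v_3], [v_1,v_2,v_4], [v_1,v_3,v_4], [v_2,v_3,v_4]
  3-simplices (5): [v_0,v_1,v_2,v_3], [v_0,v_1,v_2,v_4], [v_0,v_1,v_3,v_4], [v_0,v_2,v_3,v_4], [v_1,v_2,v_3,v_4]

Hence C_0 ≅ Z^5, C_1 ≅ Z^10, C_2 ≅ Z^10, C_3 ≅ Z^5.

∂_1: C_1 → C_0 sends each edge [p,q] (with p < q) to q − p. For instance
  ∂[v_2,v_3] = [v_3] − [v_2].
As a 5×10 matrix over Z this has rank 4, with invariant factors (1,1,1,1).

The boundary map ∂_2: C_2 → C_1 sends each 2-simplex [p,q,r] to [q,r] − [p,r] + [p,q]. For instance
  ∂[v_0,v_1,v_3] = [v_1,v_3] − [v_0,v_3] + [v_0,v_1],
  ∂[v_0,v_2,v_3] = [v_2,v_3] − [v_0,v_3] + [v_0,v_2].
As a 10×10 matrix over Z this has rank 6, with invariant factors (1,1,1,1,1,1).

Boundary ∂_3: C_3 → C_2 sends each 3-simplex σ to the alternating sum Σ_i (−1)^i (σ with its i-th vertex removed). For instance
  ∂[v_0,v_1,v_3,v_4] = [v_1,v_3,v_4] − [v_0,v_3,v_4] + [v_0,v_1,v_4] − [v_0,v_1,v_3],
  ∂[v_0,v_2,v_3,v_4] = [v_2,v_3,v_4] − [v_0,v_3,v_4] + [v_0,v_2,v_4] − [v_0,v_2,v_3].
As a 10×5 matrix over Z this has rank 4, with invariant factors (1,1,1,1).

Reading off H_k = ker ∂_k / im ∂_{k+1}:

  H_1: rank ker ∂_1 − rank ∂_2 = (10 − 4) − 6 = 0, and the invariant factors of ∂_2 are all 1, so H_1 ≅ 0.

(K is a triangulation of the 3-sphere S^3.)

H_1 = 0.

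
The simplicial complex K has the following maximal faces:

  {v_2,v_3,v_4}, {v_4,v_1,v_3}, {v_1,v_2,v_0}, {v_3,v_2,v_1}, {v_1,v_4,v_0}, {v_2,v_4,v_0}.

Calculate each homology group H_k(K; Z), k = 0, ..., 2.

H_0 = Z,  H_1 = 0,  H_2 = Z.

Take the total order v_0 < v_1 < v_2 < v_3 < v_4 on the vertex set. Then K (dimension 2) consists of the simplices:

  0-simplices (5): [v_0], [v_1], [v_2], [v_3], [v_4]
  1-simplices (9): [v_0,v_1], [v_0,v_2], [v_0,v_4], [v_1,v_2], [v_1,v_3], [v_1,v_4], [v_2,v_3], [v_2,v_4], [v_3,v_4]
  2-simplices (6): [v_0,v_1,v_2], [v_0,v_1,v_4], [v_0,v_2,v_4], [v_1,v_2,v_3], [v_1,v_3,v_4], [v_2,v_3,v_4]

so the chain groups are C_0 ≅ Z^5, C_1 ≅ Z^9, C_2 ≅ Z^6.

Boundary ∂_1: C_1 → C_0 sends each edge [p,q] (with p < q) to q − p. For instance
  ∂[v_1,v_4] = [v_4] − [v_1].
The 5×9 boundary matrix has rank 4 and Smith normal form diag(1,1,1,1).

∂_2: C_2 → C_1 maps a triangle to the signed sum of its edges. For instance
  ∂[v_0,v_1,v_2] = [v_1,v_2] − [v_0,v_2] + [v_0,v_1],
  ∂[v_2,v_3,v_4] = [v_3,v_4] − [v_2,v_4] + [v_2,v_3].
This gives a 9×6 integer matrix of rank 5; reducing to Smith normal form yields diagonal entries (1,1,1,1,1).

Computing H_k = (kernel of ∂_k) / (image of ∂_{k+1}):

  H_0: rank C_0 − rank ∂_1 = 5 − 4 = 1, and the invariant factors of ∂_1 are all 1, so H_0 = Z.
  H_1: rank ker ∂_1 − rank ∂_2 = (9 − 4) − 5 = 0, and the invariant factors of ∂_2 are all 1, so H_1 = 0.
  H_2: rank ker ∂_2 − rank ∂_3 = (6 − 5) − 0 = 1, and there is no ∂_3, so H_2 = Z.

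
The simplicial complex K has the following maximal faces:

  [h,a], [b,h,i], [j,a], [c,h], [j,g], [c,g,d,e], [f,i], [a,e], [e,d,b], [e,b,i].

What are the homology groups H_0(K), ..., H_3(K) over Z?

We work with the vertex ordering a < b < c < d < e < f < g < h < i < j. The simplices of K, each written with vertices in increasing order, are:

  0-simplices (10): a, b, c, d, e, f, g, h, i, j
  1-simplices (18): ae, ah, aj, bd, be, bh, bi, cd, ce, cg, ch, de, dg, eg, ei, fi, gj, hi
  2-simplices (7): bde, bei, bhi, cde, cdg, ceg, deg
  3-simplices (1): cdeg

so the chain groups are C_0 ≅ Z^10, C_1 ≅ Z^18, C_2 ≅ Z^7, C_3 ≅ Z^1.

The boundary map ∂_1: C_1 → C_0 sends each edge [p,q] (with p < q) to q − p. For instance
  ∂ae = e − a.
As a 10×18 matrix over Z this has rank 9, with invariant factors (1,1,1,1,1,1,1,1,1).

Boundary ∂_2: C_2 → C_1 maps a triangle to the signed sum of its edges. For instance
  ∂cdg = dg − cg + cd,
  ∂cde = de − ce + cd.
As a 18×7 matrix over Z this has rank 6, with invariant factors (1,1,1,1,1,1).

∂_3: C_3 → C_2 sends each 3-simplex σ to the alternating sum Σ_i (−1)^i (σ with its i-th vertex removed). For instance
  ∂cdeg = deg − ceg + cdg − cde.
The resulting 7×1 matrix has rank 1, and its Smith normal form has invariant factors (1).

Reading off H_k = ker ∂_k / im ∂_{k+1}:

  H_0: rank C_0 − rank ∂_1 = 10 − 9 = 1, and the invariant factors of ∂_1 are all 1, so H_0 ≅ Z.
  H_1: rank ker ∂_1 − rank ∂_2 = (18 − 9) − 6 = 3, and the invariant factors of ∂_2 are all 1, so H_1 ≅ Z^3.
  H_2: rank ker ∂_2 − rank ∂_3 = (7 − 6) − 1 = 0, and the invariant factors of ∂_3 are all 1, so H_2 ≅ 0.
  H_3: rank ker ∂_3 − rank ∂_4 = (1 − 1) − 0 = 0, and there is no ∂_4, so H_3 ≅ 0.

H_0 = Z,  H_1 = Z^3,  H_2 = 0,  H_3 = 0.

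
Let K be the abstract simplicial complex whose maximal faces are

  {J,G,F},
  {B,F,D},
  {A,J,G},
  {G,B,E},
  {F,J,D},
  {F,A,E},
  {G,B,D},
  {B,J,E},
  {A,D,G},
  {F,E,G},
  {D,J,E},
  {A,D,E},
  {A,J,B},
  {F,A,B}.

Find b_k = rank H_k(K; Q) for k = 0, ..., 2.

We work with the vertex ordering A < B < D < E < F < G < J. The simplices of K, each written with vertices in increasing order, are:

  0-simplices (7): A, B, D, E, F, G, J
  1-simplices (21): AB, AD, AE, AF, AG, AJ, BD, BE, BF, BG, BJ, DE, DF, DG, DJ, EF, EG, EJ, FG, FJ, GJ
  2-simplices (14): ABF, ABJ, ADE, ADG, AEF, AGJ, BDF, BDG, BEG, BEJ, DEJ, DFJ, EFG, FGJ

giving chain groups C_0 ≅ Z^7, C_1 ≅ Z^21, C_2 ≅ Z^14.

The boundary map ∂_1: C_1 → C_0 sends each edge [p,q] (with p < q) to q − p. For instance
  ∂GJ = J − G.
As a 7×21 matrix over Z this has rank 6, with invariant factors (1,1,1,1,1,1).

The boundary map ∂_2: C_2 → C_1 maps a triangle to the signed sum of its edges. For instance
  ∂BEG = EG − BG + BE,
  ∂ABJ = BJ − AJ + AB.
This gives a 21×14 integer matrix of rank 13; reducing to Smith normal form yields diagonal entries (1,1,1,1,1,1,1,1,1,1,1,1,1).

Computing H_k = (kernel of ∂_k) / (image of ∂_{k+1}):

  H_0: rank C_0 − rank ∂_1 = 7 − 6 = 1, and the invariant factors of ∂_1 are all 1, so H_0 = Z.
  H_1: rank ker ∂_1 − rank ∂_2 = (21 − 6) − 13 = 2, and the invariant factors of ∂_2 are all 1, so H_1 = Z^2.
  H_2: rank ker ∂_2 − rank ∂_3 = (14 − 13) − 0 = 1, and there is no ∂_3, so H_2 = Z.

Hence the Betti numbers are b_0 = 1, b_1 = 2, b_2 = 1.

b_0 = 1, b_1 = 2, b_2 = 1.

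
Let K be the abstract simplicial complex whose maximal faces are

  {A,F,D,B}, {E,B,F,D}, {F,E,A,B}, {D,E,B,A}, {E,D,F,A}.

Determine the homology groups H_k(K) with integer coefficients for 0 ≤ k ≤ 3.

H_0 = Z,  H_1 = 0,  H_2 = 0,  H_3 = Z.

K has 5 vertices, 10 edges, 10 triangles, 5 3-simplices.
rank ∂_0 = 0, rank ∂_1 = 4 ⇒ b_0 = 5 − 0 − 4 = 1; all invariant factors of ∂_1 are 1 so no torsion. So H_0 ≅ Z.
rank ∂_1 = 4, rank ∂_2 = 6 ⇒ b_1 = 10 − 4 − 6 = 0; all invariant factors of ∂_2 are 1 so no torsion. So H_1 ≅ 0.
rank ∂_2 = 6, rank ∂_3 = 4 ⇒ b_2 = 10 − 6 − 4 = 0; all invariant factors of ∂_3 are 1 so no torsion. So H_2 ≅ 0.
rank ∂_3 = 4, rank ∂_4 = 0 ⇒ b_3 = 5 − 4 − 0 = 1. So H_3 ≅ Z.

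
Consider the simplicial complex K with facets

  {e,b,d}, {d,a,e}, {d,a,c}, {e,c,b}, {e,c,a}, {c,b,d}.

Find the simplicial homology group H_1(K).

Order the vertices as a < b < c < d < e. Listing each simplex with vertices in this order, K has dimension 2 with simplices:

  0-simplices (5): a, b, c, d, e
  1-simplices (9): ac, ad, ae, bc, bd, be, cd, ce, de
  2-simplices (6): acd, ace, ade, bcd, bce, bde

so the chain groups are C_0 ≅ Z^5, C_1 ≅ Z^9, C_2 ≅ Z^6.

Boundary ∂_1: C_1 → C_0 maps an edge to its endpoints' difference, ∂[p,q] = q − p. For instance
  ∂be = e − b.
The 5×9 boundary matrix has rank 4 and Smith normal form diag(1,1,1,1).

Boundary ∂_2: C_2 → C_1 acts by ∂[p,q,r] = [q,r] − [p,r] + [p,q]. For instance
  ∂bcd = cd − bd + bc,
  ∂ace = ce − ae + ac.
The 9×6 boundary matrix has rank 5 and Smith normal form diag(1,1,1,1,1).

Computing H_k = (kernel of ∂_k) / (image of ∂_{k+1}):

  H_1: rank ker ∂_1 − rank ∂_2 = (9 − 4) − 5 = 0, and the invariant factors of ∂_2 are all 1, so H_1 ≅ 0.

H_1 = 0.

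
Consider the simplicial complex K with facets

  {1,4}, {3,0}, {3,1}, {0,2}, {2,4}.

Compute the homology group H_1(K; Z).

H_1 ≅ Z.

Fix the vertex order 0 < 1 < 2 < 3 < 4 and write every simplex with vertices in increasing order. Then dim K = 1 and the simplices of K are:

  0-simplices (5): [0], [1], [2], [3], [4]
  1-simplices (5): [0,2], [0,3], [1,3], [1,4], [2,4]

so the chain groups are C_0 ≅ Z^5, C_1 ≅ Z^5.

∂_1: C_1 → C_0 is given by ∂[p,q] = [q] − [p]. For instance
  ∂[1,3] = [3] − [1].
The 5×5 boundary matrix has rank 4 and Smith normal form diag(1,1,1,1).

From H_k ≅ ker(∂_k) / im(∂_{k+1}) we obtain:

  H_1: rank ker ∂_1 − rank ∂_2 = (5 − 4) − 0 = 1, and there is no ∂_2, so H_1 ≅ Z.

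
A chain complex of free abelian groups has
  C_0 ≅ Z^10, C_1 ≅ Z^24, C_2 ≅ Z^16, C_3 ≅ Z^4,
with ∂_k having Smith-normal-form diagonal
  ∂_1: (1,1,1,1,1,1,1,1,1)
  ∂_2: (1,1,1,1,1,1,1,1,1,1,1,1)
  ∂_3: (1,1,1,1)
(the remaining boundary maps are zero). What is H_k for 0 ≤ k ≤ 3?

H_0: b_0 = 10 − 0 − 9 = 1; torsion from ∂_1 factors > 1: none. So H_0 = Z.
H_1: b_1 = 24 − 9 − 12 = 3; torsion from ∂_2 factors > 1: none. So H_1 = Z^3.
H_2: b_2 = 16 − 12 − 4 = 0; torsion from ∂_3 factors > 1: none. So H_2 = 0.
H_3: b_3 = 4 − 4 − 0 = 0; torsion from ∂_4 factors > 1: none. So H_3 = 0.

H_0 = Z,  H_1 = Z^3,  H_2 = 0,  H_3 = 0.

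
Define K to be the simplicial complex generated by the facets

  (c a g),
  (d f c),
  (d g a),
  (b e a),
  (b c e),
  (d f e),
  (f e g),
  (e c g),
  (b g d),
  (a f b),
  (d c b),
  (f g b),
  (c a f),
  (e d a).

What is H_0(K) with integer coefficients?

Take the total order a < b < c < d < e < f < g on the vertex set. Then K (dimension 2) consists of the simplices:

  0-simplices (7): a, b, c, d, e, f, g
  1-simplices (21): ab, ac, ad, ae, af, ag, bc, bd, be, bf, bg, cd, ce, cf, cg, de, df, dg, ef, eg, fg
  2-simplices (14): abe, abf, acf, acg, ade, adg, bcd, bce, bdg, bfg, cdf, ceg, def, efg

so the chain groups are C_0 ≅ Z^7, C_1 ≅ Z^21, C_2 ≅ Z^14.

The boundary map ∂_1: C_1 → C_0 is given by ∂[p,q] = [q] − [p]. For instance
  ∂ce = e − c.
This gives a 7×21 integer matrix of rank 6; reducing to Smith normal form yields diagonal entries (1,1,1,1,1,1).

Boundary ∂_2: C_2 → C_1 sends each 2-simplex [p,q,r] to [q,r] − [p,r] + [p,q]. For instance
  ∂abf = bf − af + ab,
  ∂cdf = df − cf + cd.
As a 21×14 matrix over Z this has rank 13, with invariant factors (1,1,1,1,1,1,1,1,1,1,1,1,1).

Reading off H_k = ker ∂_k / im ∂_{k+1}:

  H_0: rank C_0 − rank ∂_1 = 7 − 6 = 1, and the invariant factors of ∂_1 are all 1, so H_0 = Z.

H_0 = Z.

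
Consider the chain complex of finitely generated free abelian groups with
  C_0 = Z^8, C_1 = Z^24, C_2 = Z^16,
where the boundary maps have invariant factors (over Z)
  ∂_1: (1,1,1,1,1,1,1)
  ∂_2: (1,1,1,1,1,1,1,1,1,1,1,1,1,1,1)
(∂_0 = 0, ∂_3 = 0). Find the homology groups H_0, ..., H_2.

H_0 = Z,  H_1 = Z^2,  H_2 = Z.

H_0: b_0 = 8 − 0 − 7 = 1; torsion from ∂_1 factors > 1: none. So H_0 = Z.
H_1: b_1 = 24 − 7 − 15 = 2; torsion from ∂_2 factors > 1: none. So H_1 = Z^2.
H_2: b_2 = 16 − 15 − 0 = 1; torsion from ∂_3 factors > 1: none. So H_2 = Z.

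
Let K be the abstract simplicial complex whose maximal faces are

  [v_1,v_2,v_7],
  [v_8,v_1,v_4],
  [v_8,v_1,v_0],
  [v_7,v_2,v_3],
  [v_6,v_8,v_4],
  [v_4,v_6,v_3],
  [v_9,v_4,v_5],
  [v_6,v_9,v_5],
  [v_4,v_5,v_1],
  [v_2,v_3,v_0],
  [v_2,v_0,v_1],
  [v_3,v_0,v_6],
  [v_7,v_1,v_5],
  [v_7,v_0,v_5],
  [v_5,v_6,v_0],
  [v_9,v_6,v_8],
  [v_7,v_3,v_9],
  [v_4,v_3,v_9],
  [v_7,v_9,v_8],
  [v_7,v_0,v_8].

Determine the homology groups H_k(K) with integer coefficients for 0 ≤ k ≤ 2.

H_0 ≅ Z,  H_1 ≅ Z ⊕ Z/2Z,  H_2 = 0.

K has 10 vertices, 30 edges, 20 triangles.
rank ∂_0 = 0, rank ∂_1 = 9 ⇒ b_0 = 10 − 0 − 9 = 1; all invariant factors of ∂_1 are 1 so no torsion. So H_0 = Z.
rank ∂_1 = 9, rank ∂_2 = 20 ⇒ b_1 = 30 − 9 − 20 = 1; ∂_2 has invariant factor(s) [2] giving torsion. So H_1 = Z ⊕ Z/2Z.
rank ∂_2 = 20, rank ∂_3 = 0 ⇒ b_2 = 20 − 20 − 0 = 0. So H_2 = 0.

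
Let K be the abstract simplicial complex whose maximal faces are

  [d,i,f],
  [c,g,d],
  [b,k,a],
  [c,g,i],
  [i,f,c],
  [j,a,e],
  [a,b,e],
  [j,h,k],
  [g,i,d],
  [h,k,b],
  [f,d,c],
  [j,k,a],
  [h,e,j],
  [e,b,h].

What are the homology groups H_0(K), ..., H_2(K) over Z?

H_0 ≅ Z^2,  H_1 = 0,  H_2 ≅ Z^2.

Fix the vertex order a < b < c < d < e < f < g < h < i < j < k and write every simplex with vertices in increasing order. Then dim K = 2 and the simplices of K are:

  0-simplices (11): a, b, c, d, e, f, g, h, i, j, k
  1-simplices (21): ab, ae, aj, ak, be, bh, bk, cd, cf, cg, ci, df, dg, di, eh, ej, fi, gi, hj, hk, jk
  2-simplices (14): abe, abk, aej, ajk, beh, bhk, cdf, cdg, cfi, cgi, dfi, dgi, ehj, hjk

Hence C_0 ≅ Z^11, C_1 ≅ Z^21, C_2 ≅ Z^14.

Boundary ∂_1: C_1 → C_0 sends each edge [p,q] (with p < q) to q − p. For instance
  ∂eh = h − e.
The resulting 11×21 matrix has rank 9, and its Smith normal form has invariant factors (1,1,1,1,1,1,1,1,1).

Boundary ∂_2: C_2 → C_1 maps a triangle to the signed sum of its edges. For instance
  ∂abe = be − ae + ab,
  ∂bhk = hk − bk + bh.
This gives a 21×14 integer matrix of rank 12; reducing to Smith normal form yields diagonal entries (1,1,1,1,1,1,1,1,1,1,1,1).

From H_k ≅ ker(∂_k) / im(∂_{k+1}) we obtain:

  H_0: rank C_0 − rank ∂_1 = 11 − 9 = 2, and the invariant factors of ∂_1 are all 1, so H_0 ≅ Z^2.
  H_1: rank ker ∂_1 − rank ∂_2 = (21 − 9) − 12 = 0, and the invariant factors of ∂_2 are all 1, so H_1 ≅ 0.
  H_2: rank ker ∂_2 − rank ∂_3 = (14 − 12) − 0 = 2, and there is no ∂_3, so H_2 ≅ Z^2.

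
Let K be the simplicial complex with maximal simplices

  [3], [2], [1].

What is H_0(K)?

Order the vertices as 1 < 2 < 3. Listing each simplex with vertices in this order, K has dimension 0 with simplices:

  0-simplices (3): [1], [2], [3]

giving chain groups C_0 ≅ Z^3.

Now H_k = ker ∂_k / im ∂_{k+1}, so:

  H_0: rank C_0 − rank ∂_1 = 3 − 0 = 3, and there is no ∂_1, so H_0 ≅ Z^3.

(K is a triangulation of a set of 3 points.)

H_0 = Z^3.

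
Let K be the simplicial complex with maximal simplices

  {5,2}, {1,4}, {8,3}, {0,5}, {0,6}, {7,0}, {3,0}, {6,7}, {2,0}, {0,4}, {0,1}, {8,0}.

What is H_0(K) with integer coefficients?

We work with the vertex ordering 0 < 1 < 2 < 3 < 4 < 5 < 6 < 7 < 8. The simplices of K, each written with vertices in increasing order, are:

  0-simplices (9): [0], [1], [2], [3], [4], [5], [6], [7], [8]
  1-simplices (12): [0,1], [0,2], [0,3], [0,4], [0,5], [0,6], [0,7], [0,8], [1,4], [2,5], [3,8], [6,7]

giving chain groups C_0 ≅ Z^9, C_1 ≅ Z^12.

Boundary ∂_1: C_1 → C_0 sends each edge [p,q] (with p < q) to q − p. For instance
  ∂[0,6] = [6] − [0].
As a 9×12 matrix over Z this has rank 8, with invariant factors (1,1,1,1,1,1,1,1).

Reading off H_k = ker ∂_k / im ∂_{k+1}:

  H_0: rank C_0 − rank ∂_1 = 9 − 8 = 1, and the invariant factors of ∂_1 are all 1, so H_0 = Z.

(K is a triangulation of a wedge of 4 circles.)

H_0 = Z.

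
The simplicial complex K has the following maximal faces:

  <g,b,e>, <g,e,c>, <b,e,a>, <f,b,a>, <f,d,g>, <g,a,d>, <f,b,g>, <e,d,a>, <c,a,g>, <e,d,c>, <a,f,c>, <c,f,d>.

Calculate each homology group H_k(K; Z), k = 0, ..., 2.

H_0 = Z,  H_1 = Z/2,  H_2 = 0.

Order the vertices as a < b < c < d < e < f < g. Listing each simplex with vertices in this order, K has dimension 2 with simplices:

  0-simplices (7): a, b, c, d, e, f, g
  1-simplices (18): ab, ac, ad, ae, af, ag, be, bf, bg, cd, ce, cf, cg, de, df, dg, eg, fg
  2-simplices (12): abe, abf, acf, acg, ade, adg, beg, bfg, cde, cdf, ceg, dfg

Hence C_0 ≅ Z^7, C_1 ≅ Z^18, C_2 ≅ Z^12.

Boundary ∂_1: C_1 → C_0 maps an edge to its endpoints' difference, ∂[p,q] = q − p. For instance
  ∂de = e − d.
As a 7×18 matrix over Z this has rank 6, with invariant factors (1,1,1,1,1,1).

Boundary ∂_2: C_2 → C_1 acts by ∂[p,q,r] = [q,r] − [p,r] + [p,q]. For instance
  ∂acf = cf − af + ac,
  ∂beg = eg − bg + be.
The 18×12 boundary matrix has rank 12 and Smith normal form diag(1,1,1,1,1,1,1,1,1,1,1,2).

Reading off H_k = ker ∂_k / im ∂_{k+1}:

  H_0: rank C_0 − rank ∂_1 = 7 − 6 = 1, and the invariant factors of ∂_1 are all 1, so H_0 = Z.
  H_1: rank ker ∂_1 − rank ∂_2 = (18 − 6) − 12 = 0, and ∂_2 has invariant factor 2 > 1, so H_1 = Z/2.
  H_2: rank ker ∂_2 − rank ∂_3 = (12 − 12) − 0 = 0, and there is no ∂_3, so H_2 = 0.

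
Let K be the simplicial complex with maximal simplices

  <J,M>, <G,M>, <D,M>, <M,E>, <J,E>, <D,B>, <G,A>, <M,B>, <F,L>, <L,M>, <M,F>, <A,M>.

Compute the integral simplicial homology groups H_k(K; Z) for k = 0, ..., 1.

Take the total order A < B < D < E < F < G < J < L < M on the vertex set. Then K (dimension 1) consists of the simplices:

  0-simplices (9): A, B, D, E, F, G, J, L, M
  1-simplices (12): AG, AM, BD, BM, DM, EJ, EM, FL, FM, GM, JM, LM

Hence C_0 ≅ Z^9, C_1 ≅ Z^12.

The boundary map ∂_1: C_1 → C_0 maps an edge to its endpoints' difference, ∂[p,q] = q − p.
As a 9×12 matrix over Z this has rank 8, with invariant factors (1,1,1,1,1,1,1,1).

Reading off H_k = ker ∂_k / im ∂_{k+1}:

  H_0: rank C_0 − rank ∂_1 = 9 − 8 = 1, and the invariant factors of ∂_1 are all 1, so H_0 ≅ Z.
  H_1: rank ker ∂_1 − rank ∂_2 = (12 − 8) − 0 = 4, and there is no ∂_2, so H_1 ≅ Z^4.

(K is a triangulation of a wedge of 4 circles.)

H_0 ≅ Z,  H_1 ≅ Z^4.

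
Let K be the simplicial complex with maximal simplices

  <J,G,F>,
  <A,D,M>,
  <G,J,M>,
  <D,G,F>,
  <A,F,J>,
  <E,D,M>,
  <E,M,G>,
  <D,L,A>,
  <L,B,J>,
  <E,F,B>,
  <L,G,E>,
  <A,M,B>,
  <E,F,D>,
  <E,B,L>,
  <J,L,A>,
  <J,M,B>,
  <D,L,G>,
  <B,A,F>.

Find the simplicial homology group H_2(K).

We work with the vertex ordering A < B < D < E < F < G < J < L < M. The simplices of K, each written with vertices in increasing order, are:

  0-simplices (9): A, B, D, E, F, G, J, L, M
  1-simplices (27): AB, AD, AF, AJ, AL, AM, BE, BF, BJ, BL, BM, DE, DF, DG, DL, DM, EF, EG, EL, EM, FG, FJ, GJ, GL, GM, JL, JM
  2-simplices (18): ABF, ABM, ADL, ADM, AFJ, AJL, BEF, BEL, BJL, BJM, DEF, DEM, DFG, DGL, EGL, EGM, FGJ, GJM

giving chain groups C_0 ≅ Z^9, C_1 ≅ Z^27, C_2 ≅ Z^18.

The boundary map ∂_1: C_1 → C_0 is given by ∂[p,q] = [q] − [p]. For instance
  ∂DF = F − D.
The 9×27 boundary matrix has rank 8 and Smith normal form diag(1,1,1,1,1,1,1,1).

∂_2: C_2 → C_1 acts by ∂[p,q,r] = [q,r] − [p,r] + [p,q]. For instance
  ∂AFJ = FJ − AJ + AF,
  ∂EGM = GM − EM + EG.
The 27×18 boundary matrix has rank 18 and Smith normal form diag(1,1,1,1,1,1,1,1,1,1,1,1,1,1,1,1,1,2).

Reading off H_k = ker ∂_k / im ∂_{k+1}:

  H_2: rank ker ∂_2 − rank ∂_3 = (18 − 18) − 0 = 0, and there is no ∂_3, so H_2 ≅ 0.

H_2 = 0.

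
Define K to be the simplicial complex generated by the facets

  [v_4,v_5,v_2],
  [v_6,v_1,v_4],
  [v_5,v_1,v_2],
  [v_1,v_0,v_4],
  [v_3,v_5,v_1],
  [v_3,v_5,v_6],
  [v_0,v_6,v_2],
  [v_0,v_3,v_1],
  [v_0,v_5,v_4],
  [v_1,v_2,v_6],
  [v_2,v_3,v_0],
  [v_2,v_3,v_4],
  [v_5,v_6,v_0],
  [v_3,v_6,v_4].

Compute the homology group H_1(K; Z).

We work with the vertex ordering v_0 < v_1 < v_2 < v_3 < v_4 < v_5 < v_6. The simplices of K, each written with vertices in increasing order, are:

  0-simplices (7): [v_0], [v_1], [v_2], [v_3], [v_4], [v_5], [v_6]
  1-simplices (21): (21 of them)
  2-simplices (14): (14 of them)

Hence C_0 ≅ Z^7, C_1 ≅ Z^21, C_2 ≅ Z^14.

The boundary map ∂_1: C_1 → C_0 maps an edge to its endpoints' difference, ∂[p,q] = q − p.
The 7×21 boundary matrix has rank 6 and Smith normal form diag(1,1,1,1,1,1).

Boundary ∂_2: C_2 → C_1 sends each 2-simplex [p,q,r] to [q,r] − [p,r] + [p,q]. For instance
  ∂[v_0,v_1,v_4] = [v_1,v_4] − [v_0,v_4] + [v_0,v_1],
  ∂[v_3,v_5,v_6] = [v_5,v_6] − [v_3,v_6] + [v_3,v_5].
The resulting 21×14 matrix has rank 13, and its Smith normal form has invariant factors (1,1,1,1,1,1,1,1,1,1,1,1,1).

From H_k ≅ ker(∂_k) / im(∂_{k+1}) we obtain:

  H_1: rank ker ∂_1 − rank ∂_2 = (21 − 6) − 13 = 2, and the invariant factors of ∂_2 are all 1, so H_1 = Z^2.

H_1 ≅ Z^2.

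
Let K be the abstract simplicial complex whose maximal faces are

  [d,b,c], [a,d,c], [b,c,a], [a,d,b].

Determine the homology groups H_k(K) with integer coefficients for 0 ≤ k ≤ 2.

H_0 = Z,  H_1 = 0,  H_2 = Z.

Take the total order a < b < c < d on the vertex set. Then K (dimension 2) consists of the simplices:

  0-simplices (4): a, b, c, d
  1-simplices (6): ab, ac, ad, bc, bd, cd
  2-simplices (4): abc, abd, acd, bcd

Hence C_0 ≅ Z^4, C_1 ≅ Z^6, C_2 ≅ Z^4.

Boundary ∂_1: C_1 → C_0 sends each edge [p,q] (with p < q) to q − p.
This gives a 4×6 integer matrix of rank 3; reducing to Smith normal form yields diagonal entries (1,1,1).

∂_2: C_2 → C_1 maps a triangle to the signed sum of its edges. For instance
  ∂abc = bc − ac + ab,
  ∂bcd = cd − bd + bc.
The resulting 6×4 matrix has rank 3, and its Smith normal form has invariant factors (1,1,1).

From H_k ≅ ker(∂_k) / im(∂_{k+1}) we obtain:

  H_0: rank C_0 − rank ∂_1 = 4 − 3 = 1, and the invariant factors of ∂_1 are all 1, so H_0 = Z.
  H_1: rank ker ∂_1 − rank ∂_2 = (6 − 3) − 3 = 0, and the invariant factors of ∂_2 are all 1, so H_1 = 0.
  H_2: rank ker ∂_2 − rank ∂_3 = (4 − 3) − 0 = 1, and there is no ∂_3, so H_2 = Z.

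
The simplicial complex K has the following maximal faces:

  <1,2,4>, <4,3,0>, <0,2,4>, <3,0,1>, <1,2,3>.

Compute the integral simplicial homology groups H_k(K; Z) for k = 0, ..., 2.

Take the total order 0 < 1 < 2 < 3 < 4 on the vertex set. Then K (dimension 2) consists of the simplices:

  0-simplices (5): [0], [1], [2], [3], [4]
  1-simplices (10): [0,1], [0,2], [0,3], [0,4], [1,2], [1,3], [1,4], [2,3], [2,4], [3,4]
  2-simplices (5): [0,1,3], [0,2,4], [0,3,4], [1,2,3], [1,2,4]

giving chain groups C_0 ≅ Z^5, C_1 ≅ Z^10, C_2 ≅ Z^5.

∂_1: C_1 → C_0 sends each edge [p,q] (with p < q) to q − p. For instance
  ∂[2,4] = [4] − [2].
As a 5×10 matrix over Z this has rank 4, with invariant factors (1,1,1,1).

Boundary ∂_2: C_2 → C_1 maps a triangle to the signed sum of its edges. For instance
  ∂[0,1,3] = [1,3] − [0,3] + [0,1],
  ∂[0,2,4] = [2,4] − [0,4] + [0,2].
This gives a 10×5 integer matrix of rank 5; reducing to Smith normal form yields diagonal entries (1,1,1,1,1).

Now H_k = ker ∂_k / im ∂_{k+1}, so:

  H_0: rank C_0 − rank ∂_1 = 5 − 4 = 1, and the invariant factors of ∂_1 are all 1, so H_0 = Z.
  H_1: rank ker ∂_1 − rank ∂_2 = (10 − 4) − 5 = 1, and the invariant factors of ∂_2 are all 1, so H_1 = Z.
  H_2: rank ker ∂_2 − rank ∂_3 = (5 − 5) − 0 = 0, and there is no ∂_3, so H_2 = 0.

(K is a triangulation of the Möbius band.)

H_0 ≅ Z,  H_1 ≅ Z,  H_2 = 0.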